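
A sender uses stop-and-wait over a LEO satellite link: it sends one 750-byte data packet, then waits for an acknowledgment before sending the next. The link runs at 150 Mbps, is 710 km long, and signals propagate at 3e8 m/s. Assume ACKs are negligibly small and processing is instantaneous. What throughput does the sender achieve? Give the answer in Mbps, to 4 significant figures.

t_tx = L/R = 6000/150000000 = 4e-05 s.
t_prop = 710000/300000000 = 0.00236667 s; RTT = 0.00473333 s.
Cycle = t_tx + RTT = 0.00477333 s.
Throughput = L / cycle = 6000 / 0.00477333 = 1.257 Mbps.

1.257 Mbps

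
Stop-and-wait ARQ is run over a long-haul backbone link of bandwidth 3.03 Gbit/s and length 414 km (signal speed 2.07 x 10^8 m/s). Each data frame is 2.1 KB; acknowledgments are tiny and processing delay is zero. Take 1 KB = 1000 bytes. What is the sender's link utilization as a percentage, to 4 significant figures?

0.1384 %

t_tx = L/R = 16800/3030000000 = 5.54455e-06 s.
t_prop = 414000/2.07e+08 = 0.002 s; RTT = 0.004 s.
Cycle = t_tx + RTT = 0.00400554 s.
Utilization = t_tx / cycle = 5.54455e-06/0.00400554 = 0.1384 %.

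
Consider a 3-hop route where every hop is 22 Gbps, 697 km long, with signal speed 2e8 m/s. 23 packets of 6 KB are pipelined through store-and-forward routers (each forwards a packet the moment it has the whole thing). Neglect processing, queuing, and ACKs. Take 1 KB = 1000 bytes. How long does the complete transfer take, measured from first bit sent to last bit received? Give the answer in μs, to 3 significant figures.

Per-hop transmission t_tx = L/R = 48000/22000000000 = 2.18182 μs.
Per-hop propagation t_prop = 697000/200000000 = 3485 μs.
Pipeline fill: first packet needs 3·t_tx to clear all hops; remaining 22 packets each add one t_tx.
Total = (3+23-1)·t_tx + 3·t_prop = 25·2.18182 + 3·3485 = 10500 μs.

10500 μs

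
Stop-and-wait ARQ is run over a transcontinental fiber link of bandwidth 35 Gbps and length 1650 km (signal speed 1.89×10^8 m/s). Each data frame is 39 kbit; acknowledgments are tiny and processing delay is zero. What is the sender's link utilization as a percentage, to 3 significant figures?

0.00638 %

t_tx = L/R = 39000/35000000000 = 1.11429e-06 s.
t_prop = 1650000/189000000 = 0.00873016 s; RTT = 0.0174603 s.
Cycle = t_tx + RTT = 0.0174614 s.
Utilization = t_tx / cycle = 1.11429e-06/0.0174614 = 0.00638 %.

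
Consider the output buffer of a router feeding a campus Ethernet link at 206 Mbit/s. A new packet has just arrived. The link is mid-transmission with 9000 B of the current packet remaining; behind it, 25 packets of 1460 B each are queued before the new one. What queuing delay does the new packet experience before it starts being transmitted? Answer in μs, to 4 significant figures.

Each queued packet: L/R = 11680/206000000 = 56.699 μs.
25 queued → 1417.48 μs.
Plus remaining 72000 bits of current packet: 349.515 μs.
Queuing delay = 1767 μs.

1767 μs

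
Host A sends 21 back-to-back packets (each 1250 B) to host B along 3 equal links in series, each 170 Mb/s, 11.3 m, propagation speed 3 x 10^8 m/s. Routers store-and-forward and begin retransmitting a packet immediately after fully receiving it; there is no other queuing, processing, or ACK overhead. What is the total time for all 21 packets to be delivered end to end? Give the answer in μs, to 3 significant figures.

Per-hop transmission t_tx = L/R = 10000/170000000 = 58.8235 μs.
Per-hop propagation t_prop = 11.3/300000000 = 0.0376667 μs.
Pipeline fill: first packet needs 3·t_tx to clear all hops; remaining 20 packets each add one t_tx.
Total = (3+21-1)·t_tx + 3·t_prop = 23·58.8235 + 3·0.0376667 = 1350 μs.

1350 μs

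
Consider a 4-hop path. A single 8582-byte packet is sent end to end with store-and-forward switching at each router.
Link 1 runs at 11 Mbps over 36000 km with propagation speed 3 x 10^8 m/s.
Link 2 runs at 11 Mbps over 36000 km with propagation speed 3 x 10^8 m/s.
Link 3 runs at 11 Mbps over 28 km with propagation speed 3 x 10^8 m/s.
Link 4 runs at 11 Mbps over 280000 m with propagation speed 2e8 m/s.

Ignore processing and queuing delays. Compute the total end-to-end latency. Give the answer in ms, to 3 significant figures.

L = 8582 × 8 = 68656 bits.
Transmission delay per hop = L/R = 68656/11000000 = 6.24145 ms; 4 hops → 24.9658 ms.
Propagation delays (d/s per hop): 120, 120, 0.0933333, 1.4 ms; sum = 241.493 ms.
End-to-end = 266 ms.

266 ms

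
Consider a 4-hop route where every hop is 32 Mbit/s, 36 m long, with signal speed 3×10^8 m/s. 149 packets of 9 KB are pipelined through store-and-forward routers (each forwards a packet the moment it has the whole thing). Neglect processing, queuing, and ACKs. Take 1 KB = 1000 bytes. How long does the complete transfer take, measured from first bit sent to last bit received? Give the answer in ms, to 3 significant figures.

342 ms

Per-hop transmission t_tx = L/R = 72000/32000000 = 2.25 ms.
Per-hop propagation t_prop = 36/300000000 = 0.00012 ms.
Pipeline fill: first packet needs 4·t_tx to clear all hops; remaining 148 packets each add one t_tx.
Total = (4+149-1)·t_tx + 4·t_prop = 152·2.25 + 4·0.00012 = 342 ms.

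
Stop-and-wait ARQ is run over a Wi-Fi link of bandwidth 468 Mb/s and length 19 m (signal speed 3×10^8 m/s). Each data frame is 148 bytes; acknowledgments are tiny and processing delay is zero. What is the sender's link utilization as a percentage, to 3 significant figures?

t_tx = L/R = 1184/468000000 = 2.52991e-06 s.
t_prop = 19/300000000 = 6.33333e-08 s; RTT = 1.26667e-07 s.
Cycle = t_tx + RTT = 2.65658e-06 s.
Utilization = t_tx / cycle = 2.52991e-06/2.65658e-06 = 95.2 %.

95.2 %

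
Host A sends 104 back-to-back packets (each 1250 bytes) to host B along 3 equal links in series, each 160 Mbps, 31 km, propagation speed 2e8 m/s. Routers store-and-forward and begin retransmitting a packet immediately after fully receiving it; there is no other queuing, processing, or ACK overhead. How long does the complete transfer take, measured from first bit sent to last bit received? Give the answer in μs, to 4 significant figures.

7090 μs

Per-hop transmission t_tx = L/R = 10000/160000000 = 62.5 μs.
Per-hop propagation t_prop = 31000/200000000 = 155 μs.
Pipeline fill: first packet needs 3·t_tx to clear all hops; remaining 103 packets each add one t_tx.
Total = (3+104-1)·t_tx + 3·t_prop = 106·62.5 + 3·155 = 7090 μs.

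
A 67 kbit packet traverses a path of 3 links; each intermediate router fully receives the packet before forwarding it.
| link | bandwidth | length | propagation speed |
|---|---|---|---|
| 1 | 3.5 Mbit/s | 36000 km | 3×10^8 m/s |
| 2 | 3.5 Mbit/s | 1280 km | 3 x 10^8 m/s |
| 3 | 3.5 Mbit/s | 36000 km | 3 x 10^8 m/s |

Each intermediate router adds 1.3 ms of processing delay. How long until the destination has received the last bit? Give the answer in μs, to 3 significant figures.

304000 μs

L = 67000 bits.
Transmission delay per hop = L/R = 67000/3500000 = 19142.9 μs; 3 hops → 57428.6 μs.
Propagation delays (d/s per hop): 120000, 4266.67, 120000 μs; sum = 244267 μs.
Processing at 2 router(s): 2 × 1.3 ms = 2600 μs.
End-to-end = 304000 μs.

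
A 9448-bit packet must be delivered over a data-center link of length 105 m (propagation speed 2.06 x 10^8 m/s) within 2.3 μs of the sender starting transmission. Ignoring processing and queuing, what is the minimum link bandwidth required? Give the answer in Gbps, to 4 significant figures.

5.277 Gbps

Propagation delay = 105 / 206000000 = 0.509709 μs.
Transmission budget = 2.3 − 0.509709 = 1.79029 μs.
R ≥ L / t_tx = 9448 bits / 1.79029e-06 s = 5.277 Gbps.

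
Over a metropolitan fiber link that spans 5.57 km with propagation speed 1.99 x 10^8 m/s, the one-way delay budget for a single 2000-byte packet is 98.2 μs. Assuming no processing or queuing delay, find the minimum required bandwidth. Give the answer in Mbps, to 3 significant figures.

L = 16000 bits.
Propagation delay = 5570 / 199000000 = 27.9899 μs.
Transmission budget = 98.2 − 27.9899 = 70.2101 μs.
R ≥ L / t_tx = 16000 bits / 7.02101e-05 s = 228 Mbps.

228 Mbps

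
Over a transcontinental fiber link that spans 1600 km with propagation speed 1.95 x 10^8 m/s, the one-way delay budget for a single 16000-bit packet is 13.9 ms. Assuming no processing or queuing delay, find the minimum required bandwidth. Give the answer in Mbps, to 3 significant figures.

Propagation delay = 1600000 / 195000000 = 8.20513 ms.
Transmission budget = 13.9 − 8.20513 = 5.69487 ms.
R ≥ L / t_tx = 16000 bits / 0.00569487 s = 2.81 Mbps.

2.81 Mbps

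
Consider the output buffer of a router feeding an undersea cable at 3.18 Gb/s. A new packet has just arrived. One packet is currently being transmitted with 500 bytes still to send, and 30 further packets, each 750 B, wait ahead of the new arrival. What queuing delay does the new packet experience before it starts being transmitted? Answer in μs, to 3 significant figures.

Each queued packet: L/R = 6000/3180000000 = 1.88679 μs.
30 queued → 56.6038 μs.
Plus remaining 4000 bits of current packet: 1.25786 μs.
Queuing delay = 57.9 μs.

57.9 μs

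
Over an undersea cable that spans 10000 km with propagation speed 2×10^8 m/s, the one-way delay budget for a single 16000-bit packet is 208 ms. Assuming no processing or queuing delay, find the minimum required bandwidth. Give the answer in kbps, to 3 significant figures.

101 kbps

Propagation delay = 10000000 / 200000000 = 50 ms.
Transmission budget = 208 − 50 = 158 ms.
R ≥ L / t_tx = 16000 bits / 0.158 s = 101 kbps.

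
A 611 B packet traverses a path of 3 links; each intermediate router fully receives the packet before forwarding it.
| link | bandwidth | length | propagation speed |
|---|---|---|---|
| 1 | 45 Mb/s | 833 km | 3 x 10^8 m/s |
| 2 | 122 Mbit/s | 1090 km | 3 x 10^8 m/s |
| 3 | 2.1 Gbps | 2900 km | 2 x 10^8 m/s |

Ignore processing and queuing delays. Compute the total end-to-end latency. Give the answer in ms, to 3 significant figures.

L = 611 × 8 = 4888 bits.
Transmission delays (L/R per hop): 0.108622, 0.0400656, 0.00232762 ms; sum = 0.151015 ms.
Propagation delays (d/s per hop): 2.77667, 3.63333, 14.5 ms; sum = 20.91 ms.
End-to-end = 21.1 ms.

21.1 ms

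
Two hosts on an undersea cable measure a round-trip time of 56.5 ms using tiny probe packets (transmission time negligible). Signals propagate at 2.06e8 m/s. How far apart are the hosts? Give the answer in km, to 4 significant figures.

One-way propagation = RTT/2 = 28.25 ms.
d = s × t = 206000000 × 0.02825 = 5820 km.

5820 km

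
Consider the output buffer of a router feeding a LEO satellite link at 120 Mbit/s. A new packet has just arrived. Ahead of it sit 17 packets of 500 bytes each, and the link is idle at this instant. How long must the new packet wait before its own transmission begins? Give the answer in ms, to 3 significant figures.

0.567 ms

Each queued packet: L/R = 4000/120000000 = 0.0333333 ms.
17 queued → 0.566667 ms.
Queuing delay = 0.567 ms.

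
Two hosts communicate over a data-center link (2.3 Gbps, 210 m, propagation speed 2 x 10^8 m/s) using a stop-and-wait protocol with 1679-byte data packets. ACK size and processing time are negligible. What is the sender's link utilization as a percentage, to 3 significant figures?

73.6 %

t_tx = L/R = 13432/2300000000 = 5.84e-06 s.
t_prop = 210/200000000 = 1.05e-06 s; RTT = 2.1e-06 s.
Cycle = t_tx + RTT = 7.94e-06 s.
Utilization = t_tx / cycle = 5.84e-06/7.94e-06 = 73.6 %.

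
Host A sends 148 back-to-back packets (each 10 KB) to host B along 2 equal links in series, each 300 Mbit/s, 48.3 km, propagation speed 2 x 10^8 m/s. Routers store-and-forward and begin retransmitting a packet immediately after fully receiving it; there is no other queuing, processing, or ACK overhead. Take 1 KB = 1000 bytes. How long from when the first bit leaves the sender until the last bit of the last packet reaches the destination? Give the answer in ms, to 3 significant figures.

40.2 ms

Per-hop transmission t_tx = L/R = 80000/300000000 = 0.266667 ms.
Per-hop propagation t_prop = 48300/200000000 = 0.2415 ms.
Pipeline fill: first packet needs 2·t_tx to clear all hops; remaining 147 packets each add one t_tx.
Total = (2+148-1)·t_tx + 2·t_prop = 149·0.266667 + 2·0.2415 = 40.2 ms.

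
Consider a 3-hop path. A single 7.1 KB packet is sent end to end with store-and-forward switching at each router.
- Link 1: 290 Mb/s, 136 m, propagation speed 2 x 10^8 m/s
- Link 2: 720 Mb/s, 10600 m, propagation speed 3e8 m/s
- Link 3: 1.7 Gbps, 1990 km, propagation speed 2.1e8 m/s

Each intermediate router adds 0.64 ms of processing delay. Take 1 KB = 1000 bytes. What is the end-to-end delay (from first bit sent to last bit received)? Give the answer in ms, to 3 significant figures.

11.1 ms

L = 56800 bits.
Transmission delays (L/R per hop): 0.195862, 0.0788889, 0.0334118 ms; sum = 0.308163 ms.
Propagation delays (d/s per hop): 0.00068, 0.0353333, 9.47619 ms; sum = 9.5122 ms.
Processing at 2 router(s): 2 × 0.64 ms = 1.28 ms.
End-to-end = 11.1 ms.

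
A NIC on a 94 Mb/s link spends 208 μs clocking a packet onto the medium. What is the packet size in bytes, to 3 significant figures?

2440 bytes

L = R × t_tx = 94000000 b/s × 0.000208 s = 19552 bits.
In bytes: 19552 / 8 = 2440 bytes.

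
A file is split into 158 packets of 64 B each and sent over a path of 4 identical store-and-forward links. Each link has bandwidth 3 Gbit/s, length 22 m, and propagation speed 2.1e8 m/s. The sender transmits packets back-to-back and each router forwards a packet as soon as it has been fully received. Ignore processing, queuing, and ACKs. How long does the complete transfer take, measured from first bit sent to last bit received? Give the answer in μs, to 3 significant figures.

27.9 μs

Per-hop transmission t_tx = L/R = 512/3000000000 = 0.170667 μs.
Per-hop propagation t_prop = 22/210000000 = 0.104762 μs.
Pipeline fill: first packet needs 4·t_tx to clear all hops; remaining 157 packets each add one t_tx.
Total = (4+158-1)·t_tx + 4·t_prop = 161·0.170667 + 4·0.104762 = 27.9 μs.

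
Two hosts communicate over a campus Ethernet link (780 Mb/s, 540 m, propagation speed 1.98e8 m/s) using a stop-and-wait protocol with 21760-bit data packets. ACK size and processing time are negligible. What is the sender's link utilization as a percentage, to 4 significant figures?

t_tx = L/R = 21760/780000000 = 2.78974e-05 s.
t_prop = 540/198000000 = 2.72727e-06 s; RTT = 5.45455e-06 s.
Cycle = t_tx + RTT = 3.3352e-05 s.
Utilization = t_tx / cycle = 2.78974e-05/3.3352e-05 = 83.65 %.

83.65 %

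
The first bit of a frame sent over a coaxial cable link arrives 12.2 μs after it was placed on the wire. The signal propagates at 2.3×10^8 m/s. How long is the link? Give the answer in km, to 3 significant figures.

d = s × t_prop = 2.3e+08 × 1.22e-05 = 2.81 km.

2.81 km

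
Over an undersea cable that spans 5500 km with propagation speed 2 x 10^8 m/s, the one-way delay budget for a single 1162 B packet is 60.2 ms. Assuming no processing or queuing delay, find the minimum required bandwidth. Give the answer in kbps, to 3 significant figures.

284 kbps

L = 9296 bits.
Propagation delay = 5500000 / 200000000 = 27.5 ms.
Transmission budget = 60.2 − 27.5 = 32.7 ms.
R ≥ L / t_tx = 9296 bits / 0.0327 s = 284 kbps.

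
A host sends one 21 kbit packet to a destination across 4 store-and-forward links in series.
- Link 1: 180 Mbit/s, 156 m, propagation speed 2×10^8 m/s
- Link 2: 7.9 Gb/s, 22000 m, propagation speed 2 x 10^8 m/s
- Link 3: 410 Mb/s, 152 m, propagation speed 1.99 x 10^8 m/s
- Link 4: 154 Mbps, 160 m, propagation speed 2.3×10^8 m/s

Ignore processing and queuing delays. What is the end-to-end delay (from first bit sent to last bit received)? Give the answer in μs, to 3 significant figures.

419 μs

L = 21000 bits.
Transmission delays (L/R per hop): 116.667, 2.65823, 51.2195, 136.364 μs; sum = 306.908 μs.
Propagation delays (d/s per hop): 0.78, 110, 0.763819, 0.695652 μs; sum = 112.239 μs.
End-to-end = 419 μs.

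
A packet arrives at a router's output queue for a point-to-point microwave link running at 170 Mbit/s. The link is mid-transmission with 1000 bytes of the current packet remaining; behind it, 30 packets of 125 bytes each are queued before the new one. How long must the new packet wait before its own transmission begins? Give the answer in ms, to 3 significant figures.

0.224 ms

Each queued packet: L/R = 1000/170000000 = 0.00588235 ms.
30 queued → 0.176471 ms.
Plus remaining 8000 bits of current packet: 0.0470588 ms.
Queuing delay = 0.224 ms.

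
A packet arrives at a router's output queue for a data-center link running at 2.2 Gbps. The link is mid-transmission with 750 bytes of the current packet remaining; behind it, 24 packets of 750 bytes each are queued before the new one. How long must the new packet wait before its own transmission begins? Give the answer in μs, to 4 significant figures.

Each queued packet: L/R = 6000/2200000000 = 2.72727 μs.
24 queued → 65.4545 μs.
Plus remaining 6000 bits of current packet: 2.72727 μs.
Queuing delay = 68.18 μs.

68.18 μs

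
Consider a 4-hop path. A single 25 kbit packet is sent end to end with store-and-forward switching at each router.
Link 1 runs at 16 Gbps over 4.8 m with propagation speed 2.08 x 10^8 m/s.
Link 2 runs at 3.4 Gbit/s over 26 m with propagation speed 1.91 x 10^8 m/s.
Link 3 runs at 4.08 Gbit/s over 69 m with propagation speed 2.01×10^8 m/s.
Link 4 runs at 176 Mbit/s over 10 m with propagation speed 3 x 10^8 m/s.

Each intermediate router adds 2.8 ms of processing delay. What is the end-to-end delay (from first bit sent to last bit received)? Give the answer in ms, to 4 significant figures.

L = 25000 bits.
Transmission delays (L/R per hop): 0.0015625, 0.00735294, 0.00612745, 0.142045 ms; sum = 0.157088 ms.
Propagation delays (d/s per hop): 2.30769e-05, 0.000136126, 0.000343284, 3.33333e-05 ms; sum = 0.000535819 ms.
Processing at 3 router(s): 3 × 2.8 ms = 8.4 ms.
End-to-end = 8.558 ms.

8.558 ms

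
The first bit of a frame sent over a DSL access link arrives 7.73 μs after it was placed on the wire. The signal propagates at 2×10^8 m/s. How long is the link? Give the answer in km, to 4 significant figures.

d = s × t_prop = 200000000 × 7.73e-06 = 1.546 km.

1.546 km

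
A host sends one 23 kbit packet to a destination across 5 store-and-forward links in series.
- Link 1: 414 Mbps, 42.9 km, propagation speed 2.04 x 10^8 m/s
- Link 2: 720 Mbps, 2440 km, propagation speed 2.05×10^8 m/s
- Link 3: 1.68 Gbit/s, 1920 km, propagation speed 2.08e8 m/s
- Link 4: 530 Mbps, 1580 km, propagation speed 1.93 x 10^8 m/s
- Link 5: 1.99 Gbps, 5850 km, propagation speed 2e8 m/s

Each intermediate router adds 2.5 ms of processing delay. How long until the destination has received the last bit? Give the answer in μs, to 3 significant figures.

68900 μs

L = 23000 bits.
Transmission delays (L/R per hop): 55.5556, 31.9444, 13.6905, 43.3962, 11.5578 μs; sum = 156.144 μs.
Propagation delays (d/s per hop): 210.294, 11902.4, 9230.77, 8186.53, 29250 μs; sum = 58780 μs.
Processing at 4 router(s): 4 × 2.5 ms = 10000 μs.
End-to-end = 68900 μs.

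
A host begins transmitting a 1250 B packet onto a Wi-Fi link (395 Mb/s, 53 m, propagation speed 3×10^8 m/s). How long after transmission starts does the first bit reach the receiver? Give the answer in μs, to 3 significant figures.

0.177 μs

First bit experiences only propagation delay: d/s = 53/300000000 = 0.177 μs.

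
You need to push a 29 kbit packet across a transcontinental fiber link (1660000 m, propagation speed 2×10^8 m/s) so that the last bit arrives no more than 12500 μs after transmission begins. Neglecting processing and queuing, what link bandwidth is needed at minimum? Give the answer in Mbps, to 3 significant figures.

Propagation delay = 1660000 / 200000000 = 8300 μs.
Transmission budget = 12500 − 8300 = 4200 μs.
R ≥ L / t_tx = 29000 bits / 0.0042 s = 6.90 Mbps.

6.90 Mbps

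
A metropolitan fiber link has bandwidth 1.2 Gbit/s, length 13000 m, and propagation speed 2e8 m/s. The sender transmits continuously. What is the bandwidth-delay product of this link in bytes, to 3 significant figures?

Propagation delay = 13000 / 200000000 = 6.5e-05 s.
BDP = R × t_prop = 1200000000 × 6.5e-05 = 78000 bits.
In bytes: 78000/8 = 9750 bytes.

9750 bytes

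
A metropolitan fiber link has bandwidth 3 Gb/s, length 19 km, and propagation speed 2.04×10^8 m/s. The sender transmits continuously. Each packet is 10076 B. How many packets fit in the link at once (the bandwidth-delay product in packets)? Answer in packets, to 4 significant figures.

3.466 packets

Propagation delay = 19000 / 204000000 = 9.31373e-05 s.
BDP = R × t_prop = 3000000000 × 9.31373e-05 = 279412 bits.
In packets of 80608 bits: 3.466 packets.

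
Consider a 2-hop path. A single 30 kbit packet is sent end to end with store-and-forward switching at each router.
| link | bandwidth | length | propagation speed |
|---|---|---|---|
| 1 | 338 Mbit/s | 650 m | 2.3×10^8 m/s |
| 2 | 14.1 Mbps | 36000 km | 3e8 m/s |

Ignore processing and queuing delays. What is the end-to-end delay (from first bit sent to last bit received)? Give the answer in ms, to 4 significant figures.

122.2 ms

L = 30000 bits.
Transmission delays (L/R per hop): 0.0887574, 2.12766 ms; sum = 2.21642 ms.
Propagation delays (d/s per hop): 0.00282609, 120 ms; sum = 120.003 ms.
End-to-end = 122.2 ms.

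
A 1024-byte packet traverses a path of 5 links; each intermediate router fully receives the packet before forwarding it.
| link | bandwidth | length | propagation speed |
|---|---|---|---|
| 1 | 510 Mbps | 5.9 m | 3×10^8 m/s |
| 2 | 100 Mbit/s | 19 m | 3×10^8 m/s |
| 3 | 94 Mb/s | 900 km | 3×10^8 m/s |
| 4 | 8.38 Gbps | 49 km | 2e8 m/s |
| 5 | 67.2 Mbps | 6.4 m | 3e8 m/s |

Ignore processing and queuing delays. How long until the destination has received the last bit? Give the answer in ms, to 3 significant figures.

L = 1024 × 8 = 8192 bits.
Transmission delays (L/R per hop): 0.0160627, 0.08192, 0.0871489, 0.000977566, 0.121905 ms; sum = 0.308014 ms.
Propagation delays (d/s per hop): 1.96667e-05, 6.33333e-05, 3, 0.245, 2.13333e-05 ms; sum = 3.2451 ms.
End-to-end = 3.55 ms.

3.55 ms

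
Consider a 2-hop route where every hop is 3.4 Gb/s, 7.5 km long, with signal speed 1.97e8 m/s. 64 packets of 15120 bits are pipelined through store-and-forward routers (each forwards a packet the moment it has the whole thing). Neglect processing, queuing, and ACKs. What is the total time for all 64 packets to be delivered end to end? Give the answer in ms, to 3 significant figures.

Per-hop transmission t_tx = L/R = 15120/3400000000 = 0.00444706 ms.
Per-hop propagation t_prop = 7500/197000000 = 0.0380711 ms.
Pipeline fill: first packet needs 2·t_tx to clear all hops; remaining 63 packets each add one t_tx.
Total = (2+64-1)·t_tx + 2·t_prop = 65·0.00444706 + 2·0.0380711 = 0.365 ms.

0.365 ms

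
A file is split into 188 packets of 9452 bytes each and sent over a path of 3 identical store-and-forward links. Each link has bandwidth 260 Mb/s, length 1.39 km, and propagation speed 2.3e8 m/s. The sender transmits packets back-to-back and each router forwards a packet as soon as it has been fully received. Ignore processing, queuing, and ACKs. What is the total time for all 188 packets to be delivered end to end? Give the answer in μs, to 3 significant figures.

55300 μs

Per-hop transmission t_tx = L/R = 75616/260000000 = 290.831 μs.
Per-hop propagation t_prop = 1390/2.3e+08 = 6.04348 μs.
Pipeline fill: first packet needs 3·t_tx to clear all hops; remaining 187 packets each add one t_tx.
Total = (3+188-1)·t_tx + 3·t_prop = 190·290.831 + 3·6.04348 = 55300 μs.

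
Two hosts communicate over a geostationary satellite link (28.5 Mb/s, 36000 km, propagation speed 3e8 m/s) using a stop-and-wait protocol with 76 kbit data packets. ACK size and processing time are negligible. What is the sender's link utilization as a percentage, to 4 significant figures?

1.099 %

t_tx = L/R = 76000/28500000 = 0.00266667 s.
t_prop = 36000000/300000000 = 0.12 s; RTT = 0.24 s.
Cycle = t_tx + RTT = 0.242667 s.
Utilization = t_tx / cycle = 0.00266667/0.242667 = 1.099 %.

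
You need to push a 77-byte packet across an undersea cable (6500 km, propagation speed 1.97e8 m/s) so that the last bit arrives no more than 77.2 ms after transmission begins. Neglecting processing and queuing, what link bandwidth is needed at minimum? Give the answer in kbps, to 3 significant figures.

L = 616 bits.
Propagation delay = 6500000 / 197000000 = 32.9949 ms.
Transmission budget = 77.2 − 32.9949 = 44.2051 ms.
R ≥ L / t_tx = 616 bits / 0.0442051 s = 13.9 kbps.

13.9 kbps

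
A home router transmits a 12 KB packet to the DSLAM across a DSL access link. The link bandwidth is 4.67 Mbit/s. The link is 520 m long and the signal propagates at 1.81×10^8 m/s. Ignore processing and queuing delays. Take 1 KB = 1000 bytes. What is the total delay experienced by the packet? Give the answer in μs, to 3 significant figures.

L = 96000 bits.
Transmission delay = L/R = 96000 / 4670000 = 20556.7 μs.
Propagation delay = d/s = 520 m / 181000000 m/s = 2.87293 μs.
Total = 20600 μs.

20600 μs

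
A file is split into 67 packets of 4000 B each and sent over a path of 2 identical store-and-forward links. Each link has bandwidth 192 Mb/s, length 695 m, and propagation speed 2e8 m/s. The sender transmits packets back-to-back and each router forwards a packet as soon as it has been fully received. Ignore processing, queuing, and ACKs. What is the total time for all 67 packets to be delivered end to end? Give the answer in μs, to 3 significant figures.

11300 μs

Per-hop transmission t_tx = L/R = 32000/192000000 = 166.667 μs.
Per-hop propagation t_prop = 695/200000000 = 3.475 μs.
Pipeline fill: first packet needs 2·t_tx to clear all hops; remaining 66 packets each add one t_tx.
Total = (2+67-1)·t_tx + 2·t_prop = 68·166.667 + 2·3.475 = 11300 μs.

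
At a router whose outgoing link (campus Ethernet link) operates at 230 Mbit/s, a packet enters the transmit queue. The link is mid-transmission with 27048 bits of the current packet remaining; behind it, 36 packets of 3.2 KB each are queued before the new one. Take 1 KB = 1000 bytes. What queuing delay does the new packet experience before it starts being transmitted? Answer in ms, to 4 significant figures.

4.125 ms

Each queued packet: L/R = 25600/230000000 = 0.111304 ms.
36 queued → 4.00696 ms.
Plus remaining 27048 bits of current packet: 0.1176 ms.
Queuing delay = 4.125 ms.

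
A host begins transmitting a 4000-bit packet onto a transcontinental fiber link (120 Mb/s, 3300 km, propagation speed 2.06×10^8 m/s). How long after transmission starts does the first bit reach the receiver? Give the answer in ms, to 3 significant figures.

16.0 ms

First bit experiences only propagation delay: d/s = 3300000/206000000 = 16.0 ms.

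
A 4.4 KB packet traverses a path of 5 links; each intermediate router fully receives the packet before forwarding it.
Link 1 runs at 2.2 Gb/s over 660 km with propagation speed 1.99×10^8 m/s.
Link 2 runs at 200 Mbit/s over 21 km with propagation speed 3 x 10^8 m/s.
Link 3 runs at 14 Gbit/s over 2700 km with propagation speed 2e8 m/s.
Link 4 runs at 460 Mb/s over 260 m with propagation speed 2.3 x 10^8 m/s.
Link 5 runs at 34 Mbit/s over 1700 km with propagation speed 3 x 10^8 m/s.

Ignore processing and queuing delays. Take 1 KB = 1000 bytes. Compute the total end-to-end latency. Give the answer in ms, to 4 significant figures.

23.86 ms

L = 35200 bits.
Transmission delays (L/R per hop): 0.016, 0.176, 0.00251429, 0.0765217, 1.03529 ms; sum = 1.30633 ms.
Propagation delays (d/s per hop): 3.31658, 0.07, 13.5, 0.00113043, 5.66667 ms; sum = 22.5544 ms.
End-to-end = 23.86 ms.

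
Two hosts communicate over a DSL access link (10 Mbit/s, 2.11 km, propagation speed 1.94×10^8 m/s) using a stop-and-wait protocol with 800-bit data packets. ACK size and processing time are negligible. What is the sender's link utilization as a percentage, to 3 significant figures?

t_tx = L/R = 800/10000000 = 8e-05 s.
t_prop = 2110/194000000 = 1.08763e-05 s; RTT = 2.17526e-05 s.
Cycle = t_tx + RTT = 0.000101753 s.
Utilization = t_tx / cycle = 8e-05/0.000101753 = 78.6 %.

78.6 %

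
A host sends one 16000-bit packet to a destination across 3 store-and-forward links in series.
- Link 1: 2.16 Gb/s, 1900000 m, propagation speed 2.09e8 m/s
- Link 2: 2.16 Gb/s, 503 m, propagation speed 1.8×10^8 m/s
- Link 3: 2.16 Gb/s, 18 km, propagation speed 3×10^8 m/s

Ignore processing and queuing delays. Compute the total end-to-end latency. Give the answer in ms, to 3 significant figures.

Transmission delay per hop = L/R = 16000/2160000000 = 0.00740741 ms; 3 hops → 0.0222222 ms.
Propagation delays (d/s per hop): 9.09091, 0.00279444, 0.06 ms; sum = 9.1537 ms.
End-to-end = 9.18 ms.

9.18 ms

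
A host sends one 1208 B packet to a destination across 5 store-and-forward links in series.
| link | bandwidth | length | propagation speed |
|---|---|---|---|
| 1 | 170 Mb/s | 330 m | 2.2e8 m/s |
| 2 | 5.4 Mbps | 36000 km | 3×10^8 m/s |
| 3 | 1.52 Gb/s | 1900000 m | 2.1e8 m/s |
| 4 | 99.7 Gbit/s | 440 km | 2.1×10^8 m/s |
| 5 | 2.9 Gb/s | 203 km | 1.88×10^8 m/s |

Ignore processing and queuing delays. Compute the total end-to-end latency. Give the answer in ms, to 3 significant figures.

134 ms

L = 1208 × 8 = 9664 bits.
Transmission delays (L/R per hop): 0.0568471, 1.78963, 0.00635789, 9.69308e-05, 0.00333241 ms; sum = 1.85626 ms.
Propagation delays (d/s per hop): 0.0015, 120, 9.04762, 2.09524, 1.07979 ms; sum = 132.224 ms.
End-to-end = 134 ms.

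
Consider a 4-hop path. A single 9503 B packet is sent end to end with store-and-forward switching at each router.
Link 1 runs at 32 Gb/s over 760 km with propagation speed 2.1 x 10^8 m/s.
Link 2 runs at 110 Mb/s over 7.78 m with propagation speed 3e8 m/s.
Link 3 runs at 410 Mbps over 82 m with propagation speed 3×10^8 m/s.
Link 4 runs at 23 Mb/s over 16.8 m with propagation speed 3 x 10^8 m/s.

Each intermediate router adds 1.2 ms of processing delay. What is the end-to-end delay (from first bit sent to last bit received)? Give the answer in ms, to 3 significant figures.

11.4 ms

L = 9503 × 8 = 76024 bits.
Transmission delays (L/R per hop): 0.00237575, 0.691127, 0.185424, 3.30539 ms; sum = 4.18432 ms.
Propagation delays (d/s per hop): 3.61905, 2.59333e-05, 0.000273333, 5.6e-05 ms; sum = 3.6194 ms.
Processing at 3 router(s): 3 × 1.2 ms = 3.6 ms.
End-to-end = 11.4 ms.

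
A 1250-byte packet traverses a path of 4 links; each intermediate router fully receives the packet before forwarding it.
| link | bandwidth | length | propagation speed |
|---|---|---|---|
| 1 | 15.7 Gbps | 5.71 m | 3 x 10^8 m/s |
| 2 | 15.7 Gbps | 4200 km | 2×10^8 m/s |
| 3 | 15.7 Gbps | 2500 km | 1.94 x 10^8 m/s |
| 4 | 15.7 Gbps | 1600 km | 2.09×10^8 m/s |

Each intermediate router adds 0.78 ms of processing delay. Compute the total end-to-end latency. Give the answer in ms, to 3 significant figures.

43.9 ms

L = 1250 × 8 = 10000 bits.
Transmission delay per hop = L/R = 10000/15700000000 = 0.000636943 ms; 4 hops → 0.00254777 ms.
Propagation delays (d/s per hop): 1.90333e-05, 21, 12.8866, 7.6555 ms; sum = 41.5421 ms.
Processing at 3 router(s): 3 × 0.78 ms = 2.34 ms.
End-to-end = 43.9 ms.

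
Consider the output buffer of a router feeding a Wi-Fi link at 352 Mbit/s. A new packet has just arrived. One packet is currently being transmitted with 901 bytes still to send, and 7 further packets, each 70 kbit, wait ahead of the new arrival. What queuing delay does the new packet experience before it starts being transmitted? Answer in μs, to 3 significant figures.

1410 μs

Each queued packet: L/R = 70000/352000000 = 198.864 μs.
7 queued → 1392.05 μs.
Plus remaining 7208 bits of current packet: 20.4773 μs.
Queuing delay = 1410 μs.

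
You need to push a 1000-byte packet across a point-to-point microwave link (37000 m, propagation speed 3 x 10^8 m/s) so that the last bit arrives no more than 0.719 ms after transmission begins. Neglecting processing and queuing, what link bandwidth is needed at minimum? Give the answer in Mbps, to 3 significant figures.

13.4 Mbps

L = 8000 bits.
Propagation delay = 37000 / 300000000 = 0.123333 ms.
Transmission budget = 0.719 − 0.123333 = 0.595667 ms.
R ≥ L / t_tx = 8000 bits / 0.000595667 s = 13.4 Mbps.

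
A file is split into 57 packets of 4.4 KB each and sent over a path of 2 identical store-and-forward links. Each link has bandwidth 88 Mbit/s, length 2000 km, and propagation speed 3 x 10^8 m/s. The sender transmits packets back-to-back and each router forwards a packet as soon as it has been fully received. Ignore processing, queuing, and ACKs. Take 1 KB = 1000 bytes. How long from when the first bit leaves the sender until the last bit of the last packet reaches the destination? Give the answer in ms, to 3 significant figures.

36.5 ms

Per-hop transmission t_tx = L/R = 35200/88000000 = 0.4 ms.
Per-hop propagation t_prop = 2000000/300000000 = 6.66667 ms.
Pipeline fill: first packet needs 2·t_tx to clear all hops; remaining 56 packets each add one t_tx.
Total = (2+57-1)·t_tx + 2·t_prop = 58·0.4 + 2·6.66667 = 36.5 ms.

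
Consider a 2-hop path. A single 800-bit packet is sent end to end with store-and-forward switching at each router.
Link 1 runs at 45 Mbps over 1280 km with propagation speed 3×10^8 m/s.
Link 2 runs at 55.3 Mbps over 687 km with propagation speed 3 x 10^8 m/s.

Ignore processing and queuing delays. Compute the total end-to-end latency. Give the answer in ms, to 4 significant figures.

Transmission delays (L/R per hop): 0.0177778, 0.0144665 ms; sum = 0.0322443 ms.
Propagation delays (d/s per hop): 4.26667, 2.29 ms; sum = 6.55667 ms.
End-to-end = 6.589 ms.

6.589 ms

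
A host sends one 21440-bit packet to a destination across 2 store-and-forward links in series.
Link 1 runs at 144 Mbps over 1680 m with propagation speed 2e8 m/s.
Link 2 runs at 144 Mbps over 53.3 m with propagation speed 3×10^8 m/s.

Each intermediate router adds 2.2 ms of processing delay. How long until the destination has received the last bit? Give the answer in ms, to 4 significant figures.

Transmission delay per hop = L/R = 21440/144000000 = 0.148889 ms; 2 hops → 0.297778 ms.
Propagation delays (d/s per hop): 0.0084, 0.000177667 ms; sum = 0.00857767 ms.
Processing at 1 router(s): 1 × 2.2 ms = 2.2 ms.
End-to-end = 2.506 ms.

2.506 ms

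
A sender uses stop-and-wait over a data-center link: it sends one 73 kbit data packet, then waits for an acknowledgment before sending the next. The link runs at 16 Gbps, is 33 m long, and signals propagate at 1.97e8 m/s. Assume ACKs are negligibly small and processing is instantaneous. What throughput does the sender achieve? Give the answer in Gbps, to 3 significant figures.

14.9 Gbps

t_tx = L/R = 73000/16000000000 = 4.5625e-06 s.
t_prop = 33/197000000 = 1.67513e-07 s; RTT = 3.35025e-07 s.
Cycle = t_tx + RTT = 4.89753e-06 s.
Throughput = L / cycle = 73000 / 4.89753e-06 = 14.9 Gbps.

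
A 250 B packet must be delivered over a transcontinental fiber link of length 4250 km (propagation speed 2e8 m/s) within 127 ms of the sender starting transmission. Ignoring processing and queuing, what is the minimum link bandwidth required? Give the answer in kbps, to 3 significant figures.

18.9 kbps

L = 2000 bits.
Propagation delay = 4250000 / 200000000 = 21.25 ms.
Transmission budget = 127 − 21.25 = 105.75 ms.
R ≥ L / t_tx = 2000 bits / 0.10575 s = 18.9 kbps.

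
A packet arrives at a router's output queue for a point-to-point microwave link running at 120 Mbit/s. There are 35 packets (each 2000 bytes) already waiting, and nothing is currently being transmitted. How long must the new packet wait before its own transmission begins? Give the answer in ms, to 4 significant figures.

Each queued packet: L/R = 16000/120000000 = 0.133333 ms.
35 queued → 4.66667 ms.
Queuing delay = 4.667 ms.

4.667 ms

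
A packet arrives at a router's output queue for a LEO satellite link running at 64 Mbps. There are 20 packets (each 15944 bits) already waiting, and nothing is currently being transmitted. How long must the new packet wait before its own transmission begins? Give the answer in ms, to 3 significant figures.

Each queued packet: L/R = 15944/64000000 = 0.249125 ms.
20 queued → 4.9825 ms.
Queuing delay = 4.98 ms.

4.98 ms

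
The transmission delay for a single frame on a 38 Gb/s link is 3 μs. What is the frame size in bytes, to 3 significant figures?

14300 bytes

L = R × t_tx = 38000000000 b/s × 3e-06 s = 114000 bits.
In bytes: 114000 / 8 = 14300 bytes.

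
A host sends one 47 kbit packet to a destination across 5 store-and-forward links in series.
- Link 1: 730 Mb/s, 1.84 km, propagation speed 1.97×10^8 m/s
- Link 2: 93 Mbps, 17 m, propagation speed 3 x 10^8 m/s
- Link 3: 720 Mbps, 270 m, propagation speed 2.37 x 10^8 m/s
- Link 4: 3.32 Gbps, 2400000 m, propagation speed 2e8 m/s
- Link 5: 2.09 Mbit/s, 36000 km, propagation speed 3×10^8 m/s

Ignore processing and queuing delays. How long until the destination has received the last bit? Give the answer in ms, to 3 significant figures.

155 ms

L = 47000 bits.
Transmission delays (L/R per hop): 0.0643836, 0.505376, 0.0652778, 0.0141566, 22.488 ms; sum = 23.1372 ms.
Propagation delays (d/s per hop): 0.0093401, 5.66667e-05, 0.00113924, 12, 120 ms; sum = 132.011 ms.
End-to-end = 155 ms.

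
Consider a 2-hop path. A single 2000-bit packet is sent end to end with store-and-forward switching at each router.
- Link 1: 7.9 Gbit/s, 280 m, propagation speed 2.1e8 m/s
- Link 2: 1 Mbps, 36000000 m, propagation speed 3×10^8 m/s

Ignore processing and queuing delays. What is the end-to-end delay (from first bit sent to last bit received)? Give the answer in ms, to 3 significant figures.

122 ms

Transmission delays (L/R per hop): 0.000253165, 2 ms; sum = 2.00025 ms.
Propagation delays (d/s per hop): 0.00133333, 120 ms; sum = 120.001 ms.
End-to-end = 122 ms.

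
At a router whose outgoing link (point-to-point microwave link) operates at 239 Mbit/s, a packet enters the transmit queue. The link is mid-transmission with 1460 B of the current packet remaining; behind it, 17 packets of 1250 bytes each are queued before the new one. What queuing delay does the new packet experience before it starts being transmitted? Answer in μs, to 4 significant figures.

760.2 μs

Each queued packet: L/R = 10000/239000000 = 41.841 μs.
17 queued → 711.297 μs.
Plus remaining 11680 bits of current packet: 48.8703 μs.
Queuing delay = 760.2 μs.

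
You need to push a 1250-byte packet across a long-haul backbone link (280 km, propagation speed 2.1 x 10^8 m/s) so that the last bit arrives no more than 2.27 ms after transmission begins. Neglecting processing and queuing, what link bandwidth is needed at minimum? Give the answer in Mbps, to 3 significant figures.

10.7 Mbps

L = 10000 bits.
Propagation delay = 280000 / 210000000 = 1.33333 ms.
Transmission budget = 2.27 − 1.33333 = 0.936667 ms.
R ≥ L / t_tx = 10000 bits / 0.000936667 s = 10.7 Mbps.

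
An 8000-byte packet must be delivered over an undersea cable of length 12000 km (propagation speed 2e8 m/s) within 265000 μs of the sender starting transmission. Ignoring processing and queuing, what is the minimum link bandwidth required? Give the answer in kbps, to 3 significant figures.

L = 64000 bits.
Propagation delay = 12000000 / 200000000 = 60000 μs.
Transmission budget = 265000 − 60000 = 205000 μs.
R ≥ L / t_tx = 64000 bits / 0.205 s = 312 kbps.

312 kbps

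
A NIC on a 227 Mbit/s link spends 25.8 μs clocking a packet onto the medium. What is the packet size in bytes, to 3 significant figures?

732 bytes

L = R × t_tx = 227000000 b/s × 2.58e-05 s = 5856.6 bits.
In bytes: 5856.6 / 8 = 732 bytes.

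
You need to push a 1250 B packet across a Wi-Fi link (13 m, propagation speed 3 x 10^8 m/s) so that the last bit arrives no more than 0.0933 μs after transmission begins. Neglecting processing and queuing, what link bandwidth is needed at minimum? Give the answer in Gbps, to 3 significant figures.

L = 10000 bits.
Propagation delay = 13 / 300000000 = 0.0433333 μs.
Transmission budget = 0.0933 − 0.0433333 = 0.0499667 μs.
R ≥ L / t_tx = 10000 bits / 4.99667e-08 s = 200 Gbps.

200 Gbps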